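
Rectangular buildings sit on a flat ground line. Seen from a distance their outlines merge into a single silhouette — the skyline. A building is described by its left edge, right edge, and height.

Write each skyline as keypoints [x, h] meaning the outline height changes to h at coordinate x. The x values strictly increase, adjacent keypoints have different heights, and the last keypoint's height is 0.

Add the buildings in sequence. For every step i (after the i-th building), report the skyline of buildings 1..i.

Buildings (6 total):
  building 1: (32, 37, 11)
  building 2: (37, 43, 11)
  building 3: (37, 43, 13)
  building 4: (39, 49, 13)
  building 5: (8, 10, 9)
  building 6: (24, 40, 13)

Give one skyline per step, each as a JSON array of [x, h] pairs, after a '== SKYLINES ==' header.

== SKYLINES ==
[[32,11],[37,0]]
[[32,11],[43,0]]
[[32,11],[37,13],[43,0]]
[[32,11],[37,13],[49,0]]
[[8,9],[10,0],[32,11],[37,13],[49,0]]
[[8,9],[10,0],[24,13],[49,0]]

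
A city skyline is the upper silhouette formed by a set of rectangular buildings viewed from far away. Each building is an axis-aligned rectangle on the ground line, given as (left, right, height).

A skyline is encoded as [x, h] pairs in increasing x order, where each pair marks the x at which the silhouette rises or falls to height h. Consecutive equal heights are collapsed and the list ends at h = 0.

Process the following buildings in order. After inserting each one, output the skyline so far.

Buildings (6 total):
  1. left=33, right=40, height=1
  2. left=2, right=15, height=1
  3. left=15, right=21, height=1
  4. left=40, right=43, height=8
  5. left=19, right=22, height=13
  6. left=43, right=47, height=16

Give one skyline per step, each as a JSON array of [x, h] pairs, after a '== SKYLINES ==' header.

== SKYLINES ==
[[33,1],[40,0]]
[[2,1],[15,0],[33,1],[40,0]]
[[2,1],[21,0],[33,1],[40,0]]
[[2,1],[21,0],[33,1],[40,8],[43,0]]
[[2,1],[19,13],[22,0],[33,1],[40,8],[43,0]]
[[2,1],[19,13],[22,0],[33,1],[40,8],[43,16],[47,0]]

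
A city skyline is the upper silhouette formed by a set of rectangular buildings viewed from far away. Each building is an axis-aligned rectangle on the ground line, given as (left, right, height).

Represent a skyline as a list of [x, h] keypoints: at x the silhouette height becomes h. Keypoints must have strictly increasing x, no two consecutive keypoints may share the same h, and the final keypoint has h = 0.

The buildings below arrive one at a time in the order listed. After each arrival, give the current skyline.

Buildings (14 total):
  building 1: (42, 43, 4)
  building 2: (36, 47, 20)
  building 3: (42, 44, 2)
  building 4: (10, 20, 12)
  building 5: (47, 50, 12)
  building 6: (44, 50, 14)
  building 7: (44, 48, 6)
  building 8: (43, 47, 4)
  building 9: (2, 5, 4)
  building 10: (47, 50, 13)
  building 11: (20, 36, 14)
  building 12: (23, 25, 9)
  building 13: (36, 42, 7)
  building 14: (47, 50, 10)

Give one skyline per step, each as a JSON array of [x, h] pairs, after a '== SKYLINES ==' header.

== SKYLINES ==
[[42,4],[43,0]]
[[36,20],[47,0]]
[[36,20],[47,0]]
[[10,12],[20,0],[36,20],[47,0]]
[[10,12],[20,0],[36,20],[47,12],[50,0]]
[[10,12],[20,0],[36,20],[47,14],[50,0]]
[[10,12],[20,0],[36,20],[47,14],[50,0]]
[[10,12],[20,0],[36,20],[47,14],[50,0]]
[[2,4],[5,0],[10,12],[20,0],[36,20],[47,14],[50,0]]
[[2,4],[5,0],[10,12],[20,0],[36,20],[47,14],[50,0]]
[[2,4],[5,0],[10,12],[20,14],[36,20],[47,14],[50,0]]
[[2,4],[5,0],[10,12],[20,14],[36,20],[47,14],[50,0]]
[[2,4],[5,0],[10,12],[20,14],[36,20],[47,14],[50,0]]
[[2,4],[5,0],[10,12],[20,14],[36,20],[47,14],[50,0]]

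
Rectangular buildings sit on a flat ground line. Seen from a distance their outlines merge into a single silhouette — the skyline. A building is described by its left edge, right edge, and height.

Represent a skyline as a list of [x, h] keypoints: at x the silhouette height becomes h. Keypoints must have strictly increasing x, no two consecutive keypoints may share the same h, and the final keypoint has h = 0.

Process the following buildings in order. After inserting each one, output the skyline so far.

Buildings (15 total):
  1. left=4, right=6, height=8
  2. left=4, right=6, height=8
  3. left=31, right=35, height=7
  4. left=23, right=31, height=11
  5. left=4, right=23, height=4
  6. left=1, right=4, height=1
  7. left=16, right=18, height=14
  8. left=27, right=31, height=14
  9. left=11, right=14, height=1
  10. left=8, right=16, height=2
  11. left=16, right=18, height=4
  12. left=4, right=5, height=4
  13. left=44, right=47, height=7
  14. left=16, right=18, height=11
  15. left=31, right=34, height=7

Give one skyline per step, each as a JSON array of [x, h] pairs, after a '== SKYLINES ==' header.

== SKYLINES ==
[[4,8],[6,0]]
[[4,8],[6,0]]
[[4,8],[6,0],[31,7],[35,0]]
[[4,8],[6,0],[23,11],[31,7],[35,0]]
[[4,8],[6,4],[23,11],[31,7],[35,0]]
[[1,1],[4,8],[6,4],[23,11],[31,7],[35,0]]
[[1,1],[4,8],[6,4],[16,14],[18,4],[23,11],[31,7],[35,0]]
[[1,1],[4,8],[6,4],[16,14],[18,4],[23,11],[27,14],[31,7],[35,0]]
[[1,1],[4,8],[6,4],[16,14],[18,4],[23,11],[27,14],[31,7],[35,0]]
[[1,1],[4,8],[6,4],[16,14],[18,4],[23,11],[27,14],[31,7],[35,0]]
[[1,1],[4,8],[6,4],[16,14],[18,4],[23,11],[27,14],[31,7],[35,0]]
[[1,1],[4,8],[6,4],[16,14],[18,4],[23,11],[27,14],[31,7],[35,0]]
[[1,1],[4,8],[6,4],[16,14],[18,4],[23,11],[27,14],[31,7],[35,0],[44,7],[47,0]]
[[1,1],[4,8],[6,4],[16,14],[18,4],[23,11],[27,14],[31,7],[35,0],[44,7],[47,0]]
[[1,1],[4,8],[6,4],[16,14],[18,4],[23,11],[27,14],[31,7],[35,0],[44,7],[47,0]]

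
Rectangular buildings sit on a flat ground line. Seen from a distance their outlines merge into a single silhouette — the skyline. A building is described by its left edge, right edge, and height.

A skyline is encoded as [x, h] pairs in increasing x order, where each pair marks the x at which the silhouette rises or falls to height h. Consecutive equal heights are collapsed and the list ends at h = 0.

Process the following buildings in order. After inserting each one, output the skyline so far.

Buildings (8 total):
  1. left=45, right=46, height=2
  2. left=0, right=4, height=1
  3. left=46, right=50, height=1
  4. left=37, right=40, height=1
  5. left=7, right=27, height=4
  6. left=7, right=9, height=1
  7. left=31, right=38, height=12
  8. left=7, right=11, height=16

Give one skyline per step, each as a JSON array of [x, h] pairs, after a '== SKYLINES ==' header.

== SKYLINES ==
[[45,2],[46,0]]
[[0,1],[4,0],[45,2],[46,0]]
[[0,1],[4,0],[45,2],[46,1],[50,0]]
[[0,1],[4,0],[37,1],[40,0],[45,2],[46,1],[50,0]]
[[0,1],[4,0],[7,4],[27,0],[37,1],[40,0],[45,2],[46,1],[50,0]]
[[0,1],[4,0],[7,4],[27,0],[37,1],[40,0],[45,2],[46,1],[50,0]]
[[0,1],[4,0],[7,4],[27,0],[31,12],[38,1],[40,0],[45,2],[46,1],[50,0]]
[[0,1],[4,0],[7,16],[11,4],[27,0],[31,12],[38,1],[40,0],[45,2],[46,1],[50,0]]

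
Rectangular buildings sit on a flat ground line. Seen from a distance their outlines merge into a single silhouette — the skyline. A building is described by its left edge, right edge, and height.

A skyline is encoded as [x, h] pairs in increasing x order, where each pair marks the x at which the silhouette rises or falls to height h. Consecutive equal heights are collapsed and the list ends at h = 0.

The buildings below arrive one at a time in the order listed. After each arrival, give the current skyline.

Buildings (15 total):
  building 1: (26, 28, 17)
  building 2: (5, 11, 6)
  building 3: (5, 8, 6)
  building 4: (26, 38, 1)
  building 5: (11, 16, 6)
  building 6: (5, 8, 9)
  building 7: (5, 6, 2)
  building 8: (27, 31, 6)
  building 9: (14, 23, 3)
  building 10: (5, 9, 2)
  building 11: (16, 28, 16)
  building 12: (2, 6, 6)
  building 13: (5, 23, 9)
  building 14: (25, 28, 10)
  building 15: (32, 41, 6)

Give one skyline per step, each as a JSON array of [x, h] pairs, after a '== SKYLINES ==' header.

== SKYLINES ==
[[26,17],[28,0]]
[[5,6],[11,0],[26,17],[28,0]]
[[5,6],[11,0],[26,17],[28,0]]
[[5,6],[11,0],[26,17],[28,1],[38,0]]
[[5,6],[16,0],[26,17],[28,1],[38,0]]
[[5,9],[8,6],[16,0],[26,17],[28,1],[38,0]]
[[5,9],[8,6],[16,0],[26,17],[28,1],[38,0]]
[[5,9],[8,6],[16,0],[26,17],[28,6],[31,1],[38,0]]
[[5,9],[8,6],[16,3],[23,0],[26,17],[28,6],[31,1],[38,0]]
[[5,9],[8,6],[16,3],[23,0],[26,17],[28,6],[31,1],[38,0]]
[[5,9],[8,6],[16,16],[26,17],[28,6],[31,1],[38,0]]
[[2,6],[5,9],[8,6],[16,16],[26,17],[28,6],[31,1],[38,0]]
[[2,6],[5,9],[16,16],[26,17],[28,6],[31,1],[38,0]]
[[2,6],[5,9],[16,16],[26,17],[28,6],[31,1],[38,0]]
[[2,6],[5,9],[16,16],[26,17],[28,6],[31,1],[32,6],[41,0]]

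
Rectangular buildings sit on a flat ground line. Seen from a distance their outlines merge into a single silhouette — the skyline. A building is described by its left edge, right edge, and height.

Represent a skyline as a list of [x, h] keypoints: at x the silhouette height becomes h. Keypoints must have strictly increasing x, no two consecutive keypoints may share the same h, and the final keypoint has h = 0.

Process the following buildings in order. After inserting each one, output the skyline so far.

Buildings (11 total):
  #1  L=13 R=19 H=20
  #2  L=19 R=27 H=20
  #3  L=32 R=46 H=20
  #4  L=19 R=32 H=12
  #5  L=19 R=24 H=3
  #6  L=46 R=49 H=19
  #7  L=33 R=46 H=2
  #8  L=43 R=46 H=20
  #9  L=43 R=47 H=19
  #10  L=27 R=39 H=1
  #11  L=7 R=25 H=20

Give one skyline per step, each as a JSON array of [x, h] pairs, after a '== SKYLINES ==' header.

== SKYLINES ==
[[13,20],[19,0]]
[[13,20],[27,0]]
[[13,20],[27,0],[32,20],[46,0]]
[[13,20],[27,12],[32,20],[46,0]]
[[13,20],[27,12],[32,20],[46,0]]
[[13,20],[27,12],[32,20],[46,19],[49,0]]
[[13,20],[27,12],[32,20],[46,19],[49,0]]
[[13,20],[27,12],[32,20],[46,19],[49,0]]
[[13,20],[27,12],[32,20],[46,19],[49,0]]
[[13,20],[27,12],[32,20],[46,19],[49,0]]
[[7,20],[27,12],[32,20],[46,19],[49,0]]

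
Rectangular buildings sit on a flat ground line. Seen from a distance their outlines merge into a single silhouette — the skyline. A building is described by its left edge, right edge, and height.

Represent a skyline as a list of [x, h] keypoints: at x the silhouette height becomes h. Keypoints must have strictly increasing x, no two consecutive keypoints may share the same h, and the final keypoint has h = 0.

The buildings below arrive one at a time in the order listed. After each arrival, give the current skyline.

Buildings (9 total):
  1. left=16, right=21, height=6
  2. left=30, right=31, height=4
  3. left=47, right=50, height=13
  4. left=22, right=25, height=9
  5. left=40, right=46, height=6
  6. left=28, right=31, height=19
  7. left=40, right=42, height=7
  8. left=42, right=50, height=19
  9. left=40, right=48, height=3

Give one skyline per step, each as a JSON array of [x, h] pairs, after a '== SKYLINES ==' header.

== SKYLINES ==
[[16,6],[21,0]]
[[16,6],[21,0],[30,4],[31,0]]
[[16,6],[21,0],[30,4],[31,0],[47,13],[50,0]]
[[16,6],[21,0],[22,9],[25,0],[30,4],[31,0],[47,13],[50,0]]
[[16,6],[21,0],[22,9],[25,0],[30,4],[31,0],[40,6],[46,0],[47,13],[50,0]]
[[16,6],[21,0],[22,9],[25,0],[28,19],[31,0],[40,6],[46,0],[47,13],[50,0]]
[[16,6],[21,0],[22,9],[25,0],[28,19],[31,0],[40,7],[42,6],[46,0],[47,13],[50,0]]
[[16,6],[21,0],[22,9],[25,0],[28,19],[31,0],[40,7],[42,19],[50,0]]
[[16,6],[21,0],[22,9],[25,0],[28,19],[31,0],[40,7],[42,19],[50,0]]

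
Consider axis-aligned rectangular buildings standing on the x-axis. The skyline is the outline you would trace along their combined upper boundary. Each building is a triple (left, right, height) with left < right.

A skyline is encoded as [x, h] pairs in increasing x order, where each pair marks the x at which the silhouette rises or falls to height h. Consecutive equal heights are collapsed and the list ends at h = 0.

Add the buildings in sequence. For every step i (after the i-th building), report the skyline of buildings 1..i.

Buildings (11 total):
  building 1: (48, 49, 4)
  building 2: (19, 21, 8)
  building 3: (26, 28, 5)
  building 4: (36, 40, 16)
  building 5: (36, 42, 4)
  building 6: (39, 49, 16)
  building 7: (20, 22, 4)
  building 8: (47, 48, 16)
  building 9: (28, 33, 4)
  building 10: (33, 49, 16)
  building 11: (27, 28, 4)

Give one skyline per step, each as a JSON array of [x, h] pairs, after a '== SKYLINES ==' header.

== SKYLINES ==
[[48,4],[49,0]]
[[19,8],[21,0],[48,4],[49,0]]
[[19,8],[21,0],[26,5],[28,0],[48,4],[49,0]]
[[19,8],[21,0],[26,5],[28,0],[36,16],[40,0],[48,4],[49,0]]
[[19,8],[21,0],[26,5],[28,0],[36,16],[40,4],[42,0],[48,4],[49,0]]
[[19,8],[21,0],[26,5],[28,0],[36,16],[49,0]]
[[19,8],[21,4],[22,0],[26,5],[28,0],[36,16],[49,0]]
[[19,8],[21,4],[22,0],[26,5],[28,0],[36,16],[49,0]]
[[19,8],[21,4],[22,0],[26,5],[28,4],[33,0],[36,16],[49,0]]
[[19,8],[21,4],[22,0],[26,5],[28,4],[33,16],[49,0]]
[[19,8],[21,4],[22,0],[26,5],[28,4],[33,16],[49,0]]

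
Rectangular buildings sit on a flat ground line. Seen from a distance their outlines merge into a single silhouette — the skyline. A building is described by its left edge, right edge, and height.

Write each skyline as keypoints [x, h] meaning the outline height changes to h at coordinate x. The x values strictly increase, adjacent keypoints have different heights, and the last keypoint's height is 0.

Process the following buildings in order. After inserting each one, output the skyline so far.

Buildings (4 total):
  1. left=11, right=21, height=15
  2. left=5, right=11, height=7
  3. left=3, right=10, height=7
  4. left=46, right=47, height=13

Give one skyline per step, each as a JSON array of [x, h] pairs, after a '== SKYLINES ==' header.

== SKYLINES ==
[[11,15],[21,0]]
[[5,7],[11,15],[21,0]]
[[3,7],[11,15],[21,0]]
[[3,7],[11,15],[21,0],[46,13],[47,0]]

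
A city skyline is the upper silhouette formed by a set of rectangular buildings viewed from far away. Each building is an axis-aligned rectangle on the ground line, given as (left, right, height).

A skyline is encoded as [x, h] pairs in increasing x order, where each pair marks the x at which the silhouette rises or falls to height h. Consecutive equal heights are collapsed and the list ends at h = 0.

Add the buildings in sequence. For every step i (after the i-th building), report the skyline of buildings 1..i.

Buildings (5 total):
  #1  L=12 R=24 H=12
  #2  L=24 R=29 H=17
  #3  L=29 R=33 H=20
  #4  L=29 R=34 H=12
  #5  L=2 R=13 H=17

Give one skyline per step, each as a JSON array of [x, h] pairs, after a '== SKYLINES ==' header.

== SKYLINES ==
[[12,12],[24,0]]
[[12,12],[24,17],[29,0]]
[[12,12],[24,17],[29,20],[33,0]]
[[12,12],[24,17],[29,20],[33,12],[34,0]]
[[2,17],[13,12],[24,17],[29,20],[33,12],[34,0]]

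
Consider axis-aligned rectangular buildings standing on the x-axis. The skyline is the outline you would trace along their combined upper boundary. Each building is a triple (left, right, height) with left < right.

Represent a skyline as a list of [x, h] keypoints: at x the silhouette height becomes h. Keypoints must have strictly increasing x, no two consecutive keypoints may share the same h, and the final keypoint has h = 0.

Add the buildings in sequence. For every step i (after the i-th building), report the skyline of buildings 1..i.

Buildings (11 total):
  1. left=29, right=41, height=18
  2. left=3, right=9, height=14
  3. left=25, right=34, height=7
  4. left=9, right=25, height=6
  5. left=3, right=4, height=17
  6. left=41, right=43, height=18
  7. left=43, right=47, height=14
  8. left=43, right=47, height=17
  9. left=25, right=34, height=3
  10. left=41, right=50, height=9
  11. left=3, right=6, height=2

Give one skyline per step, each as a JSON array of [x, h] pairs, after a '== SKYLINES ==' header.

== SKYLINES ==
[[29,18],[41,0]]
[[3,14],[9,0],[29,18],[41,0]]
[[3,14],[9,0],[25,7],[29,18],[41,0]]
[[3,14],[9,6],[25,7],[29,18],[41,0]]
[[3,17],[4,14],[9,6],[25,7],[29,18],[41,0]]
[[3,17],[4,14],[9,6],[25,7],[29,18],[43,0]]
[[3,17],[4,14],[9,6],[25,7],[29,18],[43,14],[47,0]]
[[3,17],[4,14],[9,6],[25,7],[29,18],[43,17],[47,0]]
[[3,17],[4,14],[9,6],[25,7],[29,18],[43,17],[47,0]]
[[3,17],[4,14],[9,6],[25,7],[29,18],[43,17],[47,9],[50,0]]
[[3,17],[4,14],[9,6],[25,7],[29,18],[43,17],[47,9],[50,0]]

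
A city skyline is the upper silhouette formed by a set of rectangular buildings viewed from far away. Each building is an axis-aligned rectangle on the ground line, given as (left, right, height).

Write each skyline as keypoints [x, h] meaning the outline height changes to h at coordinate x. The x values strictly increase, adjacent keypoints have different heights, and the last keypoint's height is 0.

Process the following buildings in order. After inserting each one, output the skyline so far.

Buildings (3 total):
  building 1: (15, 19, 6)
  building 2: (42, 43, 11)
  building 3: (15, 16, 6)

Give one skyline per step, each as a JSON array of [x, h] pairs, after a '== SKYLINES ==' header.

== SKYLINES ==
[[15,6],[19,0]]
[[15,6],[19,0],[42,11],[43,0]]
[[15,6],[19,0],[42,11],[43,0]]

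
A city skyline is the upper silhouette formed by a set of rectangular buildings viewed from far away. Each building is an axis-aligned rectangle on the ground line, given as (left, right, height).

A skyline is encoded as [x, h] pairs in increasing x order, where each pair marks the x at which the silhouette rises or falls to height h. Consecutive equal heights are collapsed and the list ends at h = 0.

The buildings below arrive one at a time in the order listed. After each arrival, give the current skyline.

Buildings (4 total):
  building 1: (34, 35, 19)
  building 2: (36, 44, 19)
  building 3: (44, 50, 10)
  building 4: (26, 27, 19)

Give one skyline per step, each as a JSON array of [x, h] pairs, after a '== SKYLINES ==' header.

== SKYLINES ==
[[34,19],[35,0]]
[[34,19],[35,0],[36,19],[44,0]]
[[34,19],[35,0],[36,19],[44,10],[50,0]]
[[26,19],[27,0],[34,19],[35,0],[36,19],[44,10],[50,0]]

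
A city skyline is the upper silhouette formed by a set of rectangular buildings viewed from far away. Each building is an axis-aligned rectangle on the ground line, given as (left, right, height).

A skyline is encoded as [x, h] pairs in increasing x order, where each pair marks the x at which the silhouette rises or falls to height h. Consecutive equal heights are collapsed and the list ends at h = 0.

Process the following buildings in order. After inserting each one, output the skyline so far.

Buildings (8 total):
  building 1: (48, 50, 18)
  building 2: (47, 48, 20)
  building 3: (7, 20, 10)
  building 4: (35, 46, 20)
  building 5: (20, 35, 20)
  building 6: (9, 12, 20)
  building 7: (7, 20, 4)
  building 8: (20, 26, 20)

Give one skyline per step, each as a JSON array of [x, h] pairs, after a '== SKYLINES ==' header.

== SKYLINES ==
[[48,18],[50,0]]
[[47,20],[48,18],[50,0]]
[[7,10],[20,0],[47,20],[48,18],[50,0]]
[[7,10],[20,0],[35,20],[46,0],[47,20],[48,18],[50,0]]
[[7,10],[20,20],[46,0],[47,20],[48,18],[50,0]]
[[7,10],[9,20],[12,10],[20,20],[46,0],[47,20],[48,18],[50,0]]
[[7,10],[9,20],[12,10],[20,20],[46,0],[47,20],[48,18],[50,0]]
[[7,10],[9,20],[12,10],[20,20],[46,0],[47,20],[48,18],[50,0]]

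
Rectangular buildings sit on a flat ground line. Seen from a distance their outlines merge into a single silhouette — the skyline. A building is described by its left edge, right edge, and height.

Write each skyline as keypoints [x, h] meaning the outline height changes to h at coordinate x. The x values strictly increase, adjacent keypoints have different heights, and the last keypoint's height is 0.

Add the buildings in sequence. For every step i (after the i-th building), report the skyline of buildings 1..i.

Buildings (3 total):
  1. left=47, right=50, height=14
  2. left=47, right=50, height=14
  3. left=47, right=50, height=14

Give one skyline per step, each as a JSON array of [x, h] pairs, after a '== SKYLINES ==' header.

== SKYLINES ==
[[47,14],[50,0]]
[[47,14],[50,0]]
[[47,14],[50,0]]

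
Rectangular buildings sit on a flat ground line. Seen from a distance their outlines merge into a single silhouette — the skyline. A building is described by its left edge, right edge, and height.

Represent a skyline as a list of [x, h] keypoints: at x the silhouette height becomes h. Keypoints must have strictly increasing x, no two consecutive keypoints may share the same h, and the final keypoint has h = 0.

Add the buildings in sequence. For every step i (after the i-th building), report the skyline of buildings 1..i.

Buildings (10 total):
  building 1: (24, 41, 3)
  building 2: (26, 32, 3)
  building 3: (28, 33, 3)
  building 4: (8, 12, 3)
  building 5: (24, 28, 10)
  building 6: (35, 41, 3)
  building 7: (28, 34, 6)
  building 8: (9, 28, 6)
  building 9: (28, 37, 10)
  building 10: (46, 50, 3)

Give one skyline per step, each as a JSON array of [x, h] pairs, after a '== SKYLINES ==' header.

== SKYLINES ==
[[24,3],[41,0]]
[[24,3],[41,0]]
[[24,3],[41,0]]
[[8,3],[12,0],[24,3],[41,0]]
[[8,3],[12,0],[24,10],[28,3],[41,0]]
[[8,3],[12,0],[24,10],[28,3],[41,0]]
[[8,3],[12,0],[24,10],[28,6],[34,3],[41,0]]
[[8,3],[9,6],[24,10],[28,6],[34,3],[41,0]]
[[8,3],[9,6],[24,10],[37,3],[41,0]]
[[8,3],[9,6],[24,10],[37,3],[41,0],[46,3],[50,0]]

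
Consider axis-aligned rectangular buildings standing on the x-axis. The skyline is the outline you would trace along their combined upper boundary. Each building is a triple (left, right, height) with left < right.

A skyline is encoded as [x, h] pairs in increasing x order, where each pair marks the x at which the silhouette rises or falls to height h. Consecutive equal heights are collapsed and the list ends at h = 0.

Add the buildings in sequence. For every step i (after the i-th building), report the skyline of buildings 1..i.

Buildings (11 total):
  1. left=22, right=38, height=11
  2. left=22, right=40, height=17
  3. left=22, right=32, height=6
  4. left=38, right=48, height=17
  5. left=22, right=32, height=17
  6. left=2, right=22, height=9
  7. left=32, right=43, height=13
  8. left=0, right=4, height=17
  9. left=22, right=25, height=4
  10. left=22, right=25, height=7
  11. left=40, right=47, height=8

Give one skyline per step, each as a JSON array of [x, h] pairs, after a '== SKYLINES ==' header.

== SKYLINES ==
[[22,11],[38,0]]
[[22,17],[40,0]]
[[22,17],[40,0]]
[[22,17],[48,0]]
[[22,17],[48,0]]
[[2,9],[22,17],[48,0]]
[[2,9],[22,17],[48,0]]
[[0,17],[4,9],[22,17],[48,0]]
[[0,17],[4,9],[22,17],[48,0]]
[[0,17],[4,9],[22,17],[48,0]]
[[0,17],[4,9],[22,17],[48,0]]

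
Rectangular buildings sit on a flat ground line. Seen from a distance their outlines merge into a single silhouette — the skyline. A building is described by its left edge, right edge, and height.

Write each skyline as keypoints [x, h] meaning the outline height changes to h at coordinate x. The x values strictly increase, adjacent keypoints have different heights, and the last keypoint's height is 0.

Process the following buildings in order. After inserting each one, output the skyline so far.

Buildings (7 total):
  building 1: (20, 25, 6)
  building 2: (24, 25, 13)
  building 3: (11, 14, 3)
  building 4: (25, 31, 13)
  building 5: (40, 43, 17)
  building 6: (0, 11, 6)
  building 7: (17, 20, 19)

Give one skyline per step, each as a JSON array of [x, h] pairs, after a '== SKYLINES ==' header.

== SKYLINES ==
[[20,6],[25,0]]
[[20,6],[24,13],[25,0]]
[[11,3],[14,0],[20,6],[24,13],[25,0]]
[[11,3],[14,0],[20,6],[24,13],[31,0]]
[[11,3],[14,0],[20,6],[24,13],[31,0],[40,17],[43,0]]
[[0,6],[11,3],[14,0],[20,6],[24,13],[31,0],[40,17],[43,0]]
[[0,6],[11,3],[14,0],[17,19],[20,6],[24,13],[31,0],[40,17],[43,0]]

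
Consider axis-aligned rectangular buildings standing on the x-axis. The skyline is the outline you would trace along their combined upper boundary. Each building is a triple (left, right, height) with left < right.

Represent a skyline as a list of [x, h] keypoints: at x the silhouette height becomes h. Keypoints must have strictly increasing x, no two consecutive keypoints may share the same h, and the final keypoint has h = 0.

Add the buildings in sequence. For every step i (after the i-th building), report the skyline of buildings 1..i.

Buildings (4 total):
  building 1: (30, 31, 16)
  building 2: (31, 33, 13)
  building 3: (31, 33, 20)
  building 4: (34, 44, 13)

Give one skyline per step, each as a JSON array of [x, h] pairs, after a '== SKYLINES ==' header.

== SKYLINES ==
[[30,16],[31,0]]
[[30,16],[31,13],[33,0]]
[[30,16],[31,20],[33,0]]
[[30,16],[31,20],[33,0],[34,13],[44,0]]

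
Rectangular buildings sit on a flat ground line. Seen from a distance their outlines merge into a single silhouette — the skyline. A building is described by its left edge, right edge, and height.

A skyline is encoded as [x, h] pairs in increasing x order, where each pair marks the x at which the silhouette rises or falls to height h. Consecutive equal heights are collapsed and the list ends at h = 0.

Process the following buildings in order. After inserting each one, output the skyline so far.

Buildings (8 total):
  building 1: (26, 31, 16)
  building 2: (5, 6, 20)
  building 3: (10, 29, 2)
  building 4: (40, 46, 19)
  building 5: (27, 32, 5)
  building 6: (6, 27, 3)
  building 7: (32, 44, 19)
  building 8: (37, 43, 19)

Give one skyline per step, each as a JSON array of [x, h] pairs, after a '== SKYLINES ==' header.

== SKYLINES ==
[[26,16],[31,0]]
[[5,20],[6,0],[26,16],[31,0]]
[[5,20],[6,0],[10,2],[26,16],[31,0]]
[[5,20],[6,0],[10,2],[26,16],[31,0],[40,19],[46,0]]
[[5,20],[6,0],[10,2],[26,16],[31,5],[32,0],[40,19],[46,0]]
[[5,20],[6,3],[26,16],[31,5],[32,0],[40,19],[46,0]]
[[5,20],[6,3],[26,16],[31,5],[32,19],[46,0]]
[[5,20],[6,3],[26,16],[31,5],[32,19],[46,0]]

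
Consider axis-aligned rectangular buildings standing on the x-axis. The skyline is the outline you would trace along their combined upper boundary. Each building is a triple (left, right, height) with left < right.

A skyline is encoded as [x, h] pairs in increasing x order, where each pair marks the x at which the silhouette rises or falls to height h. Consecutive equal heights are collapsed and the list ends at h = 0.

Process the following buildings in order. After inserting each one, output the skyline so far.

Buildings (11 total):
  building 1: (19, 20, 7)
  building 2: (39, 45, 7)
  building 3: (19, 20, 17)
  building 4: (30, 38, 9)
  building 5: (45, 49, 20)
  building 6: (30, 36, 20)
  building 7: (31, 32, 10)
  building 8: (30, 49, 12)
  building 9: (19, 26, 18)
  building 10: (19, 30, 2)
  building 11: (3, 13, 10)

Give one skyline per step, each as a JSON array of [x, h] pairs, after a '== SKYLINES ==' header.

== SKYLINES ==
[[19,7],[20,0]]
[[19,7],[20,0],[39,7],[45,0]]
[[19,17],[20,0],[39,7],[45,0]]
[[19,17],[20,0],[30,9],[38,0],[39,7],[45,0]]
[[19,17],[20,0],[30,9],[38,0],[39,7],[45,20],[49,0]]
[[19,17],[20,0],[30,20],[36,9],[38,0],[39,7],[45,20],[49,0]]
[[19,17],[20,0],[30,20],[36,9],[38,0],[39,7],[45,20],[49,0]]
[[19,17],[20,0],[30,20],[36,12],[45,20],[49,0]]
[[19,18],[26,0],[30,20],[36,12],[45,20],[49,0]]
[[19,18],[26,2],[30,20],[36,12],[45,20],[49,0]]
[[3,10],[13,0],[19,18],[26,2],[30,20],[36,12],[45,20],[49,0]]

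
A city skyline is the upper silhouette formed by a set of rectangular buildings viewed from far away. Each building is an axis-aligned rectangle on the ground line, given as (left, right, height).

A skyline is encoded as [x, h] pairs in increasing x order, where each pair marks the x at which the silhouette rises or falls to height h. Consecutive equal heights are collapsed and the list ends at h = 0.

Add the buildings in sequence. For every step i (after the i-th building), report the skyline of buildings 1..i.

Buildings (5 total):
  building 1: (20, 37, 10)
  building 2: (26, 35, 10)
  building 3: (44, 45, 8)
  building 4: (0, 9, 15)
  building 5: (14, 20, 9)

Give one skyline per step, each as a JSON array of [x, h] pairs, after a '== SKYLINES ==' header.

== SKYLINES ==
[[20,10],[37,0]]
[[20,10],[37,0]]
[[20,10],[37,0],[44,8],[45,0]]
[[0,15],[9,0],[20,10],[37,0],[44,8],[45,0]]
[[0,15],[9,0],[14,9],[20,10],[37,0],[44,8],[45,0]]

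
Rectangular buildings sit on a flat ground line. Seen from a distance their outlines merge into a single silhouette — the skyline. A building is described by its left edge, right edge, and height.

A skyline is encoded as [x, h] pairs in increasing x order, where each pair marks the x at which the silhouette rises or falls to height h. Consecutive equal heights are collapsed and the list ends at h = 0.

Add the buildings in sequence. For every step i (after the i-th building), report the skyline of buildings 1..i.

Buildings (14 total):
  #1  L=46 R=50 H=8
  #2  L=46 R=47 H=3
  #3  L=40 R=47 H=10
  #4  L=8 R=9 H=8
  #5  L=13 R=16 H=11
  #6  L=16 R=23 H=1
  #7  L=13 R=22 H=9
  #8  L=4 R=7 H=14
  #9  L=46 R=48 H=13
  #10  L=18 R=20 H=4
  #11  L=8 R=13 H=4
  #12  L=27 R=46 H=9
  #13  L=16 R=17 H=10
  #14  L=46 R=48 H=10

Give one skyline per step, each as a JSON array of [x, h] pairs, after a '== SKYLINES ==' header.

== SKYLINES ==
[[46,8],[50,0]]
[[46,8],[50,0]]
[[40,10],[47,8],[50,0]]
[[8,8],[9,0],[40,10],[47,8],[50,0]]
[[8,8],[9,0],[13,11],[16,0],[40,10],[47,8],[50,0]]
[[8,8],[9,0],[13,11],[16,1],[23,0],[40,10],[47,8],[50,0]]
[[8,8],[9,0],[13,11],[16,9],[22,1],[23,0],[40,10],[47,8],[50,0]]
[[4,14],[7,0],[8,8],[9,0],[13,11],[16,9],[22,1],[23,0],[40,10],[47,8],[50,0]]
[[4,14],[7,0],[8,8],[9,0],[13,11],[16,9],[22,1],[23,0],[40,10],[46,13],[48,8],[50,0]]
[[4,14],[7,0],[8,8],[9,0],[13,11],[16,9],[22,1],[23,0],[40,10],[46,13],[48,8],[50,0]]
[[4,14],[7,0],[8,8],[9,4],[13,11],[16,9],[22,1],[23,0],[40,10],[46,13],[48,8],[50,0]]
[[4,14],[7,0],[8,8],[9,4],[13,11],[16,9],[22,1],[23,0],[27,9],[40,10],[46,13],[48,8],[50,0]]
[[4,14],[7,0],[8,8],[9,4],[13,11],[16,10],[17,9],[22,1],[23,0],[27,9],[40,10],[46,13],[48,8],[50,0]]
[[4,14],[7,0],[8,8],[9,4],[13,11],[16,10],[17,9],[22,1],[23,0],[27,9],[40,10],[46,13],[48,8],[50,0]]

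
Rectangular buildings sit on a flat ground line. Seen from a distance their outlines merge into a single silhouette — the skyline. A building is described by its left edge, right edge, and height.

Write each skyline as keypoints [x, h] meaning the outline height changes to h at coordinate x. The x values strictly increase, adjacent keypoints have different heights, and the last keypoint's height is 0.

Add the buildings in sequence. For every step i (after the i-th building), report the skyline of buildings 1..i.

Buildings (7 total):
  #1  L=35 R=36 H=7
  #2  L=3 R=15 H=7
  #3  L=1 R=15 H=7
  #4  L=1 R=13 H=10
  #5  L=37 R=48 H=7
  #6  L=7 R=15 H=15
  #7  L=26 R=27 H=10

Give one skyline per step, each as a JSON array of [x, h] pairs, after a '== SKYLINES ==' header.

== SKYLINES ==
[[35,7],[36,0]]
[[3,7],[15,0],[35,7],[36,0]]
[[1,7],[15,0],[35,7],[36,0]]
[[1,10],[13,7],[15,0],[35,7],[36,0]]
[[1,10],[13,7],[15,0],[35,7],[36,0],[37,7],[48,0]]
[[1,10],[7,15],[15,0],[35,7],[36,0],[37,7],[48,0]]
[[1,10],[7,15],[15,0],[26,10],[27,0],[35,7],[36,0],[37,7],[48,0]]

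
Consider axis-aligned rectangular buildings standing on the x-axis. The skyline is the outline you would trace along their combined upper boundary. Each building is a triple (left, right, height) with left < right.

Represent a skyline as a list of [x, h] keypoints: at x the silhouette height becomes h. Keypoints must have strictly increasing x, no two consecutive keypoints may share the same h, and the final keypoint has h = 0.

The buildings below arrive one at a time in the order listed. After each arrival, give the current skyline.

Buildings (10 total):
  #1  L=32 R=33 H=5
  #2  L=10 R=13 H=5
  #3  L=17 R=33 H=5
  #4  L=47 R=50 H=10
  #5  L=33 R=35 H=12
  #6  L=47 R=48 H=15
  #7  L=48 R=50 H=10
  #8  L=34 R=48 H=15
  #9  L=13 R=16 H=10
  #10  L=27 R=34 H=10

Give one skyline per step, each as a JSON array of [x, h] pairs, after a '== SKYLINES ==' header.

== SKYLINES ==
[[32,5],[33,0]]
[[10,5],[13,0],[32,5],[33,0]]
[[10,5],[13,0],[17,5],[33,0]]
[[10,5],[13,0],[17,5],[33,0],[47,10],[50,0]]
[[10,5],[13,0],[17,5],[33,12],[35,0],[47,10],[50,0]]
[[10,5],[13,0],[17,5],[33,12],[35,0],[47,15],[48,10],[50,0]]
[[10,5],[13,0],[17,5],[33,12],[35,0],[47,15],[48,10],[50,0]]
[[10,5],[13,0],[17,5],[33,12],[34,15],[48,10],[50,0]]
[[10,5],[13,10],[16,0],[17,5],[33,12],[34,15],[48,10],[50,0]]
[[10,5],[13,10],[16,0],[17,5],[27,10],[33,12],[34,15],[48,10],[50,0]]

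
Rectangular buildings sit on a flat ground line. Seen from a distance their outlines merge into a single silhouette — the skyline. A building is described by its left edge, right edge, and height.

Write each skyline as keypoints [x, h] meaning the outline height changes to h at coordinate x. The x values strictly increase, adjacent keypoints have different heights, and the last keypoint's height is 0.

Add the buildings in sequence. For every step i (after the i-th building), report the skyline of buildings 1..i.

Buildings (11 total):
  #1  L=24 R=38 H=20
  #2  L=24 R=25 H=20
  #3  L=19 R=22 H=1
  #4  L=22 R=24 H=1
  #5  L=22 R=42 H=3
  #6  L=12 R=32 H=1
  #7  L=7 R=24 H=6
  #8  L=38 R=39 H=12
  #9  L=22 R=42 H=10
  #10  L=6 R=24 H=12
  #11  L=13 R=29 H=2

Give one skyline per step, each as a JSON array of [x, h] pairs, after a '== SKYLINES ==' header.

== SKYLINES ==
[[24,20],[38,0]]
[[24,20],[38,0]]
[[19,1],[22,0],[24,20],[38,0]]
[[19,1],[24,20],[38,0]]
[[19,1],[22,3],[24,20],[38,3],[42,0]]
[[12,1],[22,3],[24,20],[38,3],[42,0]]
[[7,6],[24,20],[38,3],[42,0]]
[[7,6],[24,20],[38,12],[39,3],[42,0]]
[[7,6],[22,10],[24,20],[38,12],[39,10],[42,0]]
[[6,12],[24,20],[38,12],[39,10],[42,0]]
[[6,12],[24,20],[38,12],[39,10],[42,0]]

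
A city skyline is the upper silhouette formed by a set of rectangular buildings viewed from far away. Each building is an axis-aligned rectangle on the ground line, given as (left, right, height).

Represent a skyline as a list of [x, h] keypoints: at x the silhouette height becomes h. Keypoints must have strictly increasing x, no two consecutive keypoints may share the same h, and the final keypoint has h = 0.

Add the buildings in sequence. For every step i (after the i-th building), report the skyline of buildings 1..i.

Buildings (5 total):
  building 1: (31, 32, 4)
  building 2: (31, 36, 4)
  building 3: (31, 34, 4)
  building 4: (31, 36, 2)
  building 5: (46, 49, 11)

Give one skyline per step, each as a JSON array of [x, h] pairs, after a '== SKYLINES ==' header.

== SKYLINES ==
[[31,4],[32,0]]
[[31,4],[36,0]]
[[31,4],[36,0]]
[[31,4],[36,0]]
[[31,4],[36,0],[46,11],[49,0]]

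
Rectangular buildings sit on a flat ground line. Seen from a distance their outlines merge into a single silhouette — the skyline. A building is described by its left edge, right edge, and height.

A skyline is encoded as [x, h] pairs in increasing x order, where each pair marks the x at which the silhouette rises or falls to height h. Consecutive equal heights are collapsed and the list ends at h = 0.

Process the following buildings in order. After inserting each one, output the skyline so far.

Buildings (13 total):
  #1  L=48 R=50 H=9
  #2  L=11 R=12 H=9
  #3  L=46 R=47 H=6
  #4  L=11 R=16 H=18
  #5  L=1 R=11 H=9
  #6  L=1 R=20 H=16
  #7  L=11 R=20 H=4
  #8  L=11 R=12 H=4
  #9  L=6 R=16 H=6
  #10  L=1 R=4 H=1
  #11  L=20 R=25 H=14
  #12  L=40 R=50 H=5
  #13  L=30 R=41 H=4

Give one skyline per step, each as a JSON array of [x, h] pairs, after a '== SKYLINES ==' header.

== SKYLINES ==
[[48,9],[50,0]]
[[11,9],[12,0],[48,9],[50,0]]
[[11,9],[12,0],[46,6],[47,0],[48,9],[50,0]]
[[11,18],[16,0],[46,6],[47,0],[48,9],[50,0]]
[[1,9],[11,18],[16,0],[46,6],[47,0],[48,9],[50,0]]
[[1,16],[11,18],[16,16],[20,0],[46,6],[47,0],[48,9],[50,0]]
[[1,16],[11,18],[16,16],[20,0],[46,6],[47,0],[48,9],[50,0]]
[[1,16],[11,18],[16,16],[20,0],[46,6],[47,0],[48,9],[50,0]]
[[1,16],[11,18],[16,16],[20,0],[46,6],[47,0],[48,9],[50,0]]
[[1,16],[11,18],[16,16],[20,0],[46,6],[47,0],[48,9],[50,0]]
[[1,16],[11,18],[16,16],[20,14],[25,0],[46,6],[47,0],[48,9],[50,0]]
[[1,16],[11,18],[16,16],[20,14],[25,0],[40,5],[46,6],[47,5],[48,9],[50,0]]
[[1,16],[11,18],[16,16],[20,14],[25,0],[30,4],[40,5],[46,6],[47,5],[48,9],[50,0]]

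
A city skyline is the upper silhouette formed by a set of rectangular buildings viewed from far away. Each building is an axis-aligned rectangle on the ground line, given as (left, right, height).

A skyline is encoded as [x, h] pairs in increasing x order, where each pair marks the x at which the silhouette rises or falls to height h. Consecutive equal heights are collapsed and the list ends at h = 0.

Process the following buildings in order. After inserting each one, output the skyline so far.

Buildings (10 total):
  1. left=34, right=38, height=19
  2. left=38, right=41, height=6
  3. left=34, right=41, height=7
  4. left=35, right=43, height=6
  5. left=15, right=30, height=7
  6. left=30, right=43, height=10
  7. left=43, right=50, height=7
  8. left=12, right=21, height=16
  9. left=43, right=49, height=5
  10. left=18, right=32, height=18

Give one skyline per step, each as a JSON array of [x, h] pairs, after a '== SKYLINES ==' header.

== SKYLINES ==
[[34,19],[38,0]]
[[34,19],[38,6],[41,0]]
[[34,19],[38,7],[41,0]]
[[34,19],[38,7],[41,6],[43,0]]
[[15,7],[30,0],[34,19],[38,7],[41,6],[43,0]]
[[15,7],[30,10],[34,19],[38,10],[43,0]]
[[15,7],[30,10],[34,19],[38,10],[43,7],[50,0]]
[[12,16],[21,7],[30,10],[34,19],[38,10],[43,7],[50,0]]
[[12,16],[21,7],[30,10],[34,19],[38,10],[43,7],[50,0]]
[[12,16],[18,18],[32,10],[34,19],[38,10],[43,7],[50,0]]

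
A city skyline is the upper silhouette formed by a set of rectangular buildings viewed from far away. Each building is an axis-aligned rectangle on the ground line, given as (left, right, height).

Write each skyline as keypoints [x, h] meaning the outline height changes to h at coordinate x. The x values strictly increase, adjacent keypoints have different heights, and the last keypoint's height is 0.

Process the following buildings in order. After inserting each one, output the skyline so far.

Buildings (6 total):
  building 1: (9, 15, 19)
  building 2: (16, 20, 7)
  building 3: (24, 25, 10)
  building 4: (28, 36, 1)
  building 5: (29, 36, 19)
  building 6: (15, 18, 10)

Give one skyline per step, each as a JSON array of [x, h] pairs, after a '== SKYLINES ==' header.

== SKYLINES ==
[[9,19],[15,0]]
[[9,19],[15,0],[16,7],[20,0]]
[[9,19],[15,0],[16,7],[20,0],[24,10],[25,0]]
[[9,19],[15,0],[16,7],[20,0],[24,10],[25,0],[28,1],[36,0]]
[[9,19],[15,0],[16,7],[20,0],[24,10],[25,0],[28,1],[29,19],[36,0]]
[[9,19],[15,10],[18,7],[20,0],[24,10],[25,0],[28,1],[29,19],[36,0]]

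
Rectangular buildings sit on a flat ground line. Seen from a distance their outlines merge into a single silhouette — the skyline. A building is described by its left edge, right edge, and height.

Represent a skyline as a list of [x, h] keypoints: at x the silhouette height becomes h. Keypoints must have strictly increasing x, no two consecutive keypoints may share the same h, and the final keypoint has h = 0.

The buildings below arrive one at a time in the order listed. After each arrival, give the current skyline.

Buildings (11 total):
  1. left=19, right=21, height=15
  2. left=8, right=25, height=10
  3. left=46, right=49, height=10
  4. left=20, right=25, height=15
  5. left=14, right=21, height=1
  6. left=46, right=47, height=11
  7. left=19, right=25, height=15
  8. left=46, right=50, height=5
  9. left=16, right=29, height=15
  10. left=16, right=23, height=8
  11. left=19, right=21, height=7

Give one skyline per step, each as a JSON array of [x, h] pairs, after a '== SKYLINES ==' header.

== SKYLINES ==
[[19,15],[21,0]]
[[8,10],[19,15],[21,10],[25,0]]
[[8,10],[19,15],[21,10],[25,0],[46,10],[49,0]]
[[8,10],[19,15],[25,0],[46,10],[49,0]]
[[8,10],[19,15],[25,0],[46,10],[49,0]]
[[8,10],[19,15],[25,0],[46,11],[47,10],[49,0]]
[[8,10],[19,15],[25,0],[46,11],[47,10],[49,0]]
[[8,10],[19,15],[25,0],[46,11],[47,10],[49,5],[50,0]]
[[8,10],[16,15],[29,0],[46,11],[47,10],[49,5],[50,0]]
[[8,10],[16,15],[29,0],[46,11],[47,10],[49,5],[50,0]]
[[8,10],[16,15],[29,0],[46,11],[47,10],[49,5],[50,0]]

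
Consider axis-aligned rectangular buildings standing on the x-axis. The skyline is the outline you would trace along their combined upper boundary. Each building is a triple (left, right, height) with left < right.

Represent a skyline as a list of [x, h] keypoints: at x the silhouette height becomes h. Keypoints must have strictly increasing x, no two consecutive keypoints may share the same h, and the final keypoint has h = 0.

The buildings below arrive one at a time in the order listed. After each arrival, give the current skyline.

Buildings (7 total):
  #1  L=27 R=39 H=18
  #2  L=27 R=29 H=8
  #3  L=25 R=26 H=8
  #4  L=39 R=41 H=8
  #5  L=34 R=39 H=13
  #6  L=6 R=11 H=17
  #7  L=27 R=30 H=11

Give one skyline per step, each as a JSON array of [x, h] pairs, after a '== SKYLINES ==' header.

== SKYLINES ==
[[27,18],[39,0]]
[[27,18],[39,0]]
[[25,8],[26,0],[27,18],[39,0]]
[[25,8],[26,0],[27,18],[39,8],[41,0]]
[[25,8],[26,0],[27,18],[39,8],[41,0]]
[[6,17],[11,0],[25,8],[26,0],[27,18],[39,8],[41,0]]
[[6,17],[11,0],[25,8],[26,0],[27,18],[39,8],[41,0]]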